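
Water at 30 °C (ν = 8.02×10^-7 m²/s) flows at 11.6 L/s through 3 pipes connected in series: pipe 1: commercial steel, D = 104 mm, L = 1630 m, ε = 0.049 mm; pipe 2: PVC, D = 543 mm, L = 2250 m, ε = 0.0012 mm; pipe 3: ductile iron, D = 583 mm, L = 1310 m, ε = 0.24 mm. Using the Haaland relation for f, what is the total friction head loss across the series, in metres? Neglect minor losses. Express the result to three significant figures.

Pipe 1: V = 1.366 m/s, Re = 1.77×10^5, ε/D = 4.71×10^-4, f = 0.01869, h_1 = f(L/D)V²/2g = 27.85 m
Pipe 2: V = 0.05009 m/s, Re = 3.39×10^4, ε/D = 2.21×10^-6, f = 0.02265, h_2 = f(L/D)V²/2g = 0.01200 m
Pipe 3: V = 0.04345 m/s, Re = 3.16×10^4, ε/D = 4.12×10^-4, f = 0.02400, h_3 = f(L/D)V²/2g = 0.005190 m
Series → Q common, losses add: H = Σh = 27.86 m

H ≈ 27.9 m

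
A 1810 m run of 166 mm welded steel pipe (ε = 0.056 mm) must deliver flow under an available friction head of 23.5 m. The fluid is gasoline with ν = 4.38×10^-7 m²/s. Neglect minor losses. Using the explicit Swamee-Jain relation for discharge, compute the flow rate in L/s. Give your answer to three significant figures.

Swamee-Jain (Type II): Q = -0.965·√(gD⁵h_f/L)·ln[ε/(3.7D) + √(3.17ν²L/(gD³h_f))]
√(gD⁵h_f/L) = √(9.81·0.166⁵·23.5/1810) = 0.004007
ε/(3.7D) = 9.12×10^-5; √(3.17ν²L/(gD³h_f)) = 3.23×10^-5
Q = -0.965·0.004007·ln(1.235×10^-4) = 0.03480 m³/s
Check: V = 1.61 m/s, Re = 6.09×10^5, f = 0.01646, h_f = 23.7 m ≈ 23.5 m ✓

Q ≈ 34.8 L/s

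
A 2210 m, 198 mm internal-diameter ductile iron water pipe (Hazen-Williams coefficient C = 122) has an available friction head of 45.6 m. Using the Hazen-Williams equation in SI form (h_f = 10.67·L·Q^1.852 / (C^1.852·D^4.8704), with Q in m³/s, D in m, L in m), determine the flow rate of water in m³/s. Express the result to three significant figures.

Q ≈ 0.0591 m³/s

Rearranging: Q = [h_f·C^1.852·D^4.8704 / (10.67·L)]^(1/1.852)
Q = [45.6·122^1.852·0.198^4.8704 / (10.67·2210)]^0.540 = 0.05909 m³/s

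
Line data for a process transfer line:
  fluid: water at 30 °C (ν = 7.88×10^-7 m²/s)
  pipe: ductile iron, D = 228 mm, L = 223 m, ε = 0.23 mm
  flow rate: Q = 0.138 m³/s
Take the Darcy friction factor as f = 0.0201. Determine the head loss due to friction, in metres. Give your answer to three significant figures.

h_f ≈ 11.4 m

V = 4Q/(πD²) = 4·0.138/(π·0.228²) = 3.380 m/s
h_f = f(L/D)V²/(2g) = 0.02010·(223/0.228)·3.380²/(2·9.81) = 11.45 m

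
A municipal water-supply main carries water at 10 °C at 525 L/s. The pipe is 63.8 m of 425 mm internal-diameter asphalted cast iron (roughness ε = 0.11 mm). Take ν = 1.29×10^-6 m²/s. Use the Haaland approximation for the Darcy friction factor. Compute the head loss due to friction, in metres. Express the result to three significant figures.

V = 4Q/(πD²) = 4·0.525/(π·0.425²) = 3.701 m/s
Re = VD/ν = 3.701·0.425/1.29×10^-6 = 1.22×10^6 → turbulent
ε/D = 0.11/425 = 2.59×10^-4
Haaland: f = 0.01510
h_f = f(L/D)V²/(2g) = 0.01510·(63.8/0.425)·3.701²/(2·9.81) = 1.582 m

h_f ≈ 1.58 m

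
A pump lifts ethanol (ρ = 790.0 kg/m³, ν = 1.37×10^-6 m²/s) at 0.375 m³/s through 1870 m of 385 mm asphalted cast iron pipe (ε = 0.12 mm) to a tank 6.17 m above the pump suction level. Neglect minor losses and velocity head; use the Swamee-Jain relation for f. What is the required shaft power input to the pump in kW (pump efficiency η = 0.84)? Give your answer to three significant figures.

P_shaft ≈ 163 kW

V = 4Q/(πD²) = 3.221 m/s; Re = 9.05×10^5; ε/D = 3.12×10^-4; f = 0.01593
h_f = f(L/D)V²/2g = 40.92 m
Total head H = z + h_f = 6.17 + 40.92 = 47.09 m
P_hyd = ρgQH = 790.0·9.81·0.375·47.09 = 136.8 kW
P_shaft = P_hyd/η = 136.8/0.84 = 162.9 kW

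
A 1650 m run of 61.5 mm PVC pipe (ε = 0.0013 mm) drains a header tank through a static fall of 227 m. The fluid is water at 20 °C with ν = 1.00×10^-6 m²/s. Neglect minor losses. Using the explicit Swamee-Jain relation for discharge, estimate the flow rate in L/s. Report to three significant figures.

Swamee-Jain (Type II): Q = -0.965·√(gD⁵h_f/L)·ln[ε/(3.7D) + √(3.17ν²L/(gD³h_f))]
√(gD⁵h_f/L) = √(9.81·0.0615⁵·227/1650) = 0.001090
ε/(3.7D) = 5.71×10^-6; √(3.17ν²L/(gD³h_f)) = 1.00×10^-4
Q = -0.965·0.001090·ln(1.062×10^-4) = 0.009622 m³/s
Check: V = 3.24 m/s, Re = 1.99×10^5, f = 0.01574, h_f = 226 m ≈ 227 m ✓

Q ≈ 9.62 L/s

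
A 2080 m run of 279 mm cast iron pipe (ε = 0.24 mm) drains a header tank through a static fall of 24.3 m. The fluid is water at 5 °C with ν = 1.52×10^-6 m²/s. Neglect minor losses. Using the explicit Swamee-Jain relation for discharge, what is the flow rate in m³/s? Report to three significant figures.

Q ≈ 0.110 m³/s

Swamee-Jain (Type II): Q = -0.965·√(gD⁵h_f/L)·ln[ε/(3.7D) + √(3.17ν²L/(gD³h_f))]
√(gD⁵h_f/L) = √(9.81·0.279⁵·24.3/2080) = 0.01392
ε/(3.7D) = 2.32×10^-4; √(3.17ν²L/(gD³h_f)) = 5.42×10^-5
Q = -0.965·0.01392·ln(2.867×10^-4) = 0.1096 m³/s
Check: V = 1.79 m/s, Re = 3.29×10^5, f = 0.02005, h_f = 24.5 m ≈ 24.3 m ✓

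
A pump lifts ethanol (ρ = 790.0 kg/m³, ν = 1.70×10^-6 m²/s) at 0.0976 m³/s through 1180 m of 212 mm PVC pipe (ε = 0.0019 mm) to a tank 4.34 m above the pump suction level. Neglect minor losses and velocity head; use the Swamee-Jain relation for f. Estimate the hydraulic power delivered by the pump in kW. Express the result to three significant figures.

P_hyd ≈ 26.4 kW

V = 4Q/(πD²) = 2.765 m/s; Re = 3.45×10^5; ε/D = 8.96×10^-6; f = 0.01412
h_f = f(L/D)V²/2g = 30.63 m
Total head H = z + h_f = 4.34 + 30.63 = 34.97 m
P_hyd = ρgQH = 790.0·9.81·0.0976·34.97 = 26.45 kW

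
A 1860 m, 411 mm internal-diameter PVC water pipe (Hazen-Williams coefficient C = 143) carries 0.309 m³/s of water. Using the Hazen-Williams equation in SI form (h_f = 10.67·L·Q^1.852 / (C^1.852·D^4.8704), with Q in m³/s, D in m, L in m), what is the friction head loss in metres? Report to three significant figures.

h_f ≈ 17.5 m

h_f = 10.67·1860·0.309^1.852 / (143^1.852·0.411^4.8704) = 17.46 m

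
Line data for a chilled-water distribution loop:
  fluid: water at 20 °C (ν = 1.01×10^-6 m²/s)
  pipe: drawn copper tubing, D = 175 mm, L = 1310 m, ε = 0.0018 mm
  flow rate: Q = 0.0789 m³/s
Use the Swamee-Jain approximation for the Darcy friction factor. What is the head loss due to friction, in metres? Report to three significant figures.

h_f ≈ 53.3 m

V = 4Q/(πD²) = 4·0.0789/(π·0.175²) = 3.280 m/s
Re = VD/ν = 3.280·0.175/1.01×10^-6 = 5.68×10^5 → turbulent
ε/D = 0.0018/175 = 1.03×10^-5
Swamee-Jain: f = 0.01297
h_f = f(L/D)V²/(2g) = 0.01297·(1310/0.175)·3.280²/(2·9.81) = 53.27 m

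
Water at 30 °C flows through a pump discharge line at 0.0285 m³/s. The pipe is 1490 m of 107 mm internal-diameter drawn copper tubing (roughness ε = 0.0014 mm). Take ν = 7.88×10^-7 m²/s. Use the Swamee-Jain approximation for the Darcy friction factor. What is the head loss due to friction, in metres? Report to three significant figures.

h_f ≈ 97.3 m

V = 4Q/(πD²) = 4·0.0285/(π·0.107²) = 3.169 m/s
Re = VD/ν = 3.169·0.107/7.88×10^-7 = 4.30×10^5 → turbulent
ε/D = 0.0014/107 = 1.31×10^-5
Swamee-Jain: f = 0.01364
h_f = f(L/D)V²/(2g) = 0.01364·(1490/0.107)·3.169²/(2·9.81) = 97.25 m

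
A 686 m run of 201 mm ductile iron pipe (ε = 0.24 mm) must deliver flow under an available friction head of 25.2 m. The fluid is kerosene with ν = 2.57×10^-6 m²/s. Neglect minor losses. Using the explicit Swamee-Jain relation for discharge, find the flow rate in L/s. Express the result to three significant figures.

Q ≈ 81.9 L/s

Swamee-Jain (Type II): Q = -0.965·√(gD⁵h_f/L)·ln[ε/(3.7D) + √(3.17ν²L/(gD³h_f))]
√(gD⁵h_f/L) = √(9.81·0.201⁵·25.2/686) = 0.01087
ε/(3.7D) = 3.23×10^-4; √(3.17ν²L/(gD³h_f)) = 8.46×10^-5
Q = -0.965·0.01087·ln(4.073×10^-4) = 0.08191 m³/s
Check: V = 2.58 m/s, Re = 2.02×10^5, f = 0.02191, h_f = 25.4 m ≈ 25.2 m ✓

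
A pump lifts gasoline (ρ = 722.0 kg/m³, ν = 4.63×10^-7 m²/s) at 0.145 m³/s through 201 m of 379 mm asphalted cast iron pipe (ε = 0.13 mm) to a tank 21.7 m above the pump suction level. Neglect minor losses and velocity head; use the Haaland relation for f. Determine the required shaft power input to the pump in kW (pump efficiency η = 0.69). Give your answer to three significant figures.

P_shaft ≈ 33.4 kW

V = 4Q/(πD²) = 1.285 m/s; Re = 1.05×10^6; ε/D = 3.43×10^-4; f = 0.01595
h_f = f(L/D)V²/2g = 0.7123 m
Total head H = z + h_f = 21.7 + 0.7123 = 22.41 m
P_hyd = ρgQH = 722.0·9.81·0.145·22.41 = 23.02 kW
P_shaft = P_hyd/η = 23.02/0.69 = 33.36 kW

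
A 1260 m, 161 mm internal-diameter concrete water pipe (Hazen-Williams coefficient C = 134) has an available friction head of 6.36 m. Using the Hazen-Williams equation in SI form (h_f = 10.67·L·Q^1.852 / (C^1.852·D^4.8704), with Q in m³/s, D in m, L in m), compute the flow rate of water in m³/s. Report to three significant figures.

Rearranging: Q = [h_f·C^1.852·D^4.8704 / (10.67·L)]^(1/1.852)
Q = [6.36·134^1.852·0.161^4.8704 / (10.67·1260)]^0.540 = 0.01761 m³/s

Q ≈ 0.0176 m³/s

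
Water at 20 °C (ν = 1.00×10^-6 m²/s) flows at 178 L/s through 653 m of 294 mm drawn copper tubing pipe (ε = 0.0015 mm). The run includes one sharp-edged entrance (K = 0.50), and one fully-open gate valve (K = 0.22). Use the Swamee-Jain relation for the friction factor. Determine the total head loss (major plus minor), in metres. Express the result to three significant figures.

V = 4Q/(πD²) = 2.622 m/s; V²/2g = 0.3504 m
Re = 7.71×10^5, ε/D = 5.10×10^-6 → f = 0.01224 (Swamee-Jain)
Major: h_f = f(L/D)·V²/2g = 0.01224·2221·0.3504 = 9.527 m
Minor: ΣK = 0.720; h_m = ΣK·V²/2g = 0.2523 m
Total H_L = 9.527 + 0.2523 = 9.780 m

H_L ≈ 9.78 m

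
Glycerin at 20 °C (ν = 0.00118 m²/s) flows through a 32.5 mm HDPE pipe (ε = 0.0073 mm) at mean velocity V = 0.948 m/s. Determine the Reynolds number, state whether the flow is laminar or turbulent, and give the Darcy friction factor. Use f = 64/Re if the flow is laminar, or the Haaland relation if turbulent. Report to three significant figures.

Re ≈ 26.1; laminar; f = 64/Re ≈ 2.45

Re = VD/ν = 0.9480·0.0325/0.00118 = 26.1
Re < 2300 → laminar → f = 64/Re = 2.451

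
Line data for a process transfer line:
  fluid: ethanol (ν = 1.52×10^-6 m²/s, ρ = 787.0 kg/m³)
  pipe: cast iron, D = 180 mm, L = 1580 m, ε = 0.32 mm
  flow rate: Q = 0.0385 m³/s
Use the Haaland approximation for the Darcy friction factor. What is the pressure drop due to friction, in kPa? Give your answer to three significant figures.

Δp ≈ 187 kPa

V = 4Q/(πD²) = 4·0.0385/(π·0.180²) = 1.513 m/s
Re = VD/ν = 1.513·0.180/1.52×10^-6 = 1.79×10^5 → turbulent
ε/D = 0.32/180 = 0.00178
Haaland: f = 0.02369
h_f = f(L/D)V²/(2g) = 0.02369·(1580/0.180)·1.513²/(2·9.81) = 24.26 m
Δp = ρg·h_f = 787.0·9.81·24.26 = 187.3 kPa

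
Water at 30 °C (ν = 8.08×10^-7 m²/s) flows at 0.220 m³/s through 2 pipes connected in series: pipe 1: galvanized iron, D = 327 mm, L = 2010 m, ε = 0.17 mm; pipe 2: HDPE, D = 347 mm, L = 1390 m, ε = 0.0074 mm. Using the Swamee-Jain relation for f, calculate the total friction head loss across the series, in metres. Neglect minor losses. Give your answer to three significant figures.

Pipe 1: V = 2.620 m/s, Re = 1.06×10^6, ε/D = 5.20×10^-4, f = 0.01740, h_1 = f(L/D)V²/2g = 37.42 m
Pipe 2: V = 2.326 m/s, Re = 9.99×10^5, ε/D = 2.13×10^-5, f = 0.01211, h_2 = f(L/D)V²/2g = 13.38 m
Series → Q common, losses add: H = Σh = 50.80 m

H ≈ 50.8 m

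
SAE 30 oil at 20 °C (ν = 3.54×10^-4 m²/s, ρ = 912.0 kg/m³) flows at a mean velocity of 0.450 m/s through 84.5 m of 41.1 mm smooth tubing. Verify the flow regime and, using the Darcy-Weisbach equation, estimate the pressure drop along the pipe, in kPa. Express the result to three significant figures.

Re = VD/ν = 0.450·0.04110/3.54×10^-4 = 52.2 → laminar (Re < 2300)
f = 64/Re = 1.225
h_f = f(L/D)V²/(2g) = 1.225·(84.5/0.04110)·0.450²/(2·9.81) = 25.99 m
Δp = ρg·h_f = 912.0·9.81·25.99 = 232.6 kPa

Δp ≈ 233 kPa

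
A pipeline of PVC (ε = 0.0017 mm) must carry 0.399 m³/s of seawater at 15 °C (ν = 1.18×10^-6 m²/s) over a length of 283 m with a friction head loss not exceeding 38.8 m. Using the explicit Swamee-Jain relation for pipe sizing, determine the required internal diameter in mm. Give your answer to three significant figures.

Swamee-Jain (Type III): D = 0.66·[ε^1.25·(LQ²/(gh_f))^4.75 + ν·Q^9.4·(L/(gh_f))^5.2]^0.04
LQ²/(gh_f) = 0.1184; L/(gh_f) = 0.7435
Term 1 = ε^1.25·(…)^4.75 = 2.43×10^-12; Term 2 = ν·Q^9.4·(…)^5.2 = 4.48×10^-11
D = 0.66·(2.43×10^-12 + 4.48×10^-11)^0.04 = 0.2550 m = 255 mm
Check: V = 7.81 m/s, Re = 1.69×10^6, f = 0.01088, h_f = 37.6 m ≈ 38.8 m ✓

D ≈ 255 mm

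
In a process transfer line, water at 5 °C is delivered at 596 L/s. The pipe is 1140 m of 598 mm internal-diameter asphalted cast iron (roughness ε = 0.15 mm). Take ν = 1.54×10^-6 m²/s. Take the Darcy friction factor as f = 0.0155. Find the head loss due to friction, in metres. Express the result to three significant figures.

V = 4Q/(πD²) = 4·0.596/(π·0.598²) = 2.122 m/s
h_f = f(L/D)V²/(2g) = 0.01550·(1140/0.598)·2.122²/(2·9.81) = 6.782 m

h_f ≈ 6.78 m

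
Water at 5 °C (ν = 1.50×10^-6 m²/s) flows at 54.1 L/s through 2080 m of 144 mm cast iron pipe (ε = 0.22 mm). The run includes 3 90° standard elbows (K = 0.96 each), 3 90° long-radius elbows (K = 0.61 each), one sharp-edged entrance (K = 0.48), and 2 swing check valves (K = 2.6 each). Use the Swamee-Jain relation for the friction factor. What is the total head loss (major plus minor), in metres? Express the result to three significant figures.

V = 4Q/(πD²) = 3.322 m/s; V²/2g = 0.5624 m
Re = 3.19×10^5, ε/D = 0.00153 → f = 0.02266 (Swamee-Jain)
Major: h_f = f(L/D)·V²/2g = 0.02266·14444·0.5624 = 184.1 m
Minor: ΣK = 10.4; h_m = ΣK·V²/2g = 5.844 m
Total H_L = 184.1 + 5.844 = 189.9 m

H_L ≈ 190 m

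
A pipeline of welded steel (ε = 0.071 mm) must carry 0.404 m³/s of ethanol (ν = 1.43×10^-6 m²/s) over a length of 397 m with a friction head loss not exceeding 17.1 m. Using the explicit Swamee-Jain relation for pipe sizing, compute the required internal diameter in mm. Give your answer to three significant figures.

Swamee-Jain (Type III): D = 0.66·[ε^1.25·(LQ²/(gh_f))^4.75 + ν·Q^9.4·(L/(gh_f))^5.2]^0.04
LQ²/(gh_f) = 0.3863; L/(gh_f) = 2.367
Term 1 = ε^1.25·(…)^4.75 = 7.11×10^-8; Term 2 = ν·Q^9.4·(…)^5.2 = 2.52×10^-8
D = 0.66·(7.11×10^-8 + 2.52×10^-8)^0.04 = 0.3458 m = 346 mm
Check: V = 4.30 m/s, Re = 1.04×10^6, f = 0.01480, h_f = 16.0 m ≈ 17.1 m ✓

D ≈ 346 mm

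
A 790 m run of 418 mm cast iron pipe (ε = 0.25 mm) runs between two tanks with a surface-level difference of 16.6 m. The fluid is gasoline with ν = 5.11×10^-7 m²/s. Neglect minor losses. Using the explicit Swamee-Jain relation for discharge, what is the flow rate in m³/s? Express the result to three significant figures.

Swamee-Jain (Type II): Q = -0.965·√(gD⁵h_f/L)·ln[ε/(3.7D) + √(3.17ν²L/(gD³h_f))]
√(gD⁵h_f/L) = √(9.81·0.418⁵·16.6/790) = 0.05129
ε/(3.7D) = 1.62×10^-4; √(3.17ν²L/(gD³h_f)) = 7.41×10^-6
Q = -0.965·0.05129·ln(1.691×10^-4) = 0.4299 m³/s
Check: V = 3.13 m/s, Re = 2.56×10^6, f = 0.01763, h_f = 16.7 m ≈ 16.6 m ✓

Q ≈ 0.430 m³/s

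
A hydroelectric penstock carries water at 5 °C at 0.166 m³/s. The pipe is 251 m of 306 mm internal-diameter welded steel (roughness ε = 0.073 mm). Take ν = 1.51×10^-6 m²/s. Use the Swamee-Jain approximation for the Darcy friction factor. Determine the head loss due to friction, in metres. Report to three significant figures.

h_f ≈ 3.40 m

V = 4Q/(πD²) = 4·0.166/(π·0.306²) = 2.257 m/s
Re = VD/ν = 2.257·0.306/1.51×10^-6 = 4.57×10^5 → turbulent
ε/D = 0.073/306 = 2.39×10^-4
Swamee-Jain: f = 0.01597
h_f = f(L/D)V²/(2g) = 0.01597·(251/0.306)·2.257²/(2·9.81) = 3.403 m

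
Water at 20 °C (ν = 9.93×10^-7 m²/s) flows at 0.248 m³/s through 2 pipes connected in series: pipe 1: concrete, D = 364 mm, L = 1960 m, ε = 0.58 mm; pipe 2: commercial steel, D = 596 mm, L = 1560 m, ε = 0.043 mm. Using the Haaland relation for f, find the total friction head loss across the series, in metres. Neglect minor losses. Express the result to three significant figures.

H ≈ 36.3 m

Pipe 1: V = 2.383 m/s, Re = 8.74×10^5, ε/D = 0.00159, f = 0.02233, h_1 = f(L/D)V²/2g = 34.81 m
Pipe 2: V = 0.8889 m/s, Re = 5.34×10^5, ε/D = 7.21×10^-5, f = 0.01383, h_2 = f(L/D)V²/2g = 1.458 m
Series → Q common, losses add: H = Σh = 36.26 m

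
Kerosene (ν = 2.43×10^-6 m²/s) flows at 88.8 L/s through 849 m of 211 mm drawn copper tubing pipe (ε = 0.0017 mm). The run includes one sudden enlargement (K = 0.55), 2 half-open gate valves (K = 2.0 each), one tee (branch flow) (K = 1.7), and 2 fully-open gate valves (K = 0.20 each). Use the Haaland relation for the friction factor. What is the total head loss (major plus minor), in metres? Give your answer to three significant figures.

H_L ≈ 22.4 m

V = 4Q/(πD²) = 2.540 m/s; V²/2g = 0.3287 m
Re = 2.21×10^5, ε/D = 8.06×10^-6 → f = 0.01526 (Haaland)
Major: h_f = f(L/D)·V²/2g = 0.01526·4024·0.3287 = 20.18 m
Minor: ΣK = 6.65; h_m = ΣK·V²/2g = 2.186 m
Total H_L = 20.18 + 2.186 = 22.37 m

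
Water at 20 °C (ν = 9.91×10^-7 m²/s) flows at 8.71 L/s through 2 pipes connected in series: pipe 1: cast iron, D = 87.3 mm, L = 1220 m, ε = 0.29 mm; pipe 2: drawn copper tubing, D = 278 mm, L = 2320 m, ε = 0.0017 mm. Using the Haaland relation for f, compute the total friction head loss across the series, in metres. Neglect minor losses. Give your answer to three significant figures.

H ≈ 42.2 m

Pipe 1: V = 1.455 m/s, Re = 1.28×10^5, ε/D = 0.00332, f = 0.02785, h_1 = f(L/D)V²/2g = 42.00 m
Pipe 2: V = 0.1435 m/s, Re = 4.03×10^4, ε/D = 6.12×10^-6, f = 0.02177, h_2 = f(L/D)V²/2g = 0.1907 m
Series → Q common, losses add: H = Σh = 42.19 m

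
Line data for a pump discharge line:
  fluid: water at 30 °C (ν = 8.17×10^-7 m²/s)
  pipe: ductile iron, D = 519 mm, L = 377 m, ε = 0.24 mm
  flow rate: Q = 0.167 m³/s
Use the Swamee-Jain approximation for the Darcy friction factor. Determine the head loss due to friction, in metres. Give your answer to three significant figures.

V = 4Q/(πD²) = 4·0.167/(π·0.519²) = 0.7894 m/s
Re = VD/ν = 0.7894·0.519/8.17×10^-7 = 5.01×10^5 → turbulent
ε/D = 0.24/519 = 4.62×10^-4
Swamee-Jain: f = 0.01753
h_f = f(L/D)V²/(2g) = 0.01753·(377/0.519)·0.7894²/(2·9.81) = 0.4045 m

h_f ≈ 0.405 m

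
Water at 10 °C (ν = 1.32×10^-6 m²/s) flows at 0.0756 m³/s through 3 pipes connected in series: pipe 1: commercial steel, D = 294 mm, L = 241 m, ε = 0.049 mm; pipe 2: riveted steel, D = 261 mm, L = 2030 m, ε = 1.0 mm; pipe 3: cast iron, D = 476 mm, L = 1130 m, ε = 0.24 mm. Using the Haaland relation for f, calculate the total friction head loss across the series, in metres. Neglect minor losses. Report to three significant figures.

H ≈ 23.8 m

Pipe 1: V = 1.114 m/s, Re = 2.48×10^5, ε/D = 1.67×10^-4, f = 0.01617, h_1 = f(L/D)V²/2g = 0.8380 m
Pipe 2: V = 1.413 m/s, Re = 2.79×10^5, ε/D = 0.00383, f = 0.02849, h_2 = f(L/D)V²/2g = 22.55 m
Pipe 3: V = 0.4248 m/s, Re = 1.53×10^5, ε/D = 5.04×10^-4, f = 0.01913, h_3 = f(L/D)V²/2g = 0.4178 m
Series → Q common, losses add: H = Σh = 23.80 m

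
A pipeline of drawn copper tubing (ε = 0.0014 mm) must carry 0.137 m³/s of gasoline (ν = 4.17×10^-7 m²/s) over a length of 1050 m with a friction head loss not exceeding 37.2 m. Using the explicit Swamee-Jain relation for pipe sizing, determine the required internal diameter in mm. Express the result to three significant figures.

D ≈ 217 mm

Swamee-Jain (Type III): D = 0.66·[ε^1.25·(LQ²/(gh_f))^4.75 + ν·Q^9.4·(L/(gh_f))^5.2]^0.04
LQ²/(gh_f) = 0.05400; L/(gh_f) = 2.877
Term 1 = ε^1.25·(…)^4.75 = 4.59×10^-14; Term 2 = ν·Q^9.4·(…)^5.2 = 7.80×10^-13
D = 0.66·(4.59×10^-14 + 7.80×10^-13)^0.04 = 0.2169 m = 217 mm
Check: V = 3.71 m/s, Re = 1.93×10^6, f = 0.01066, h_f = 36.2 m ≈ 37.2 m ✓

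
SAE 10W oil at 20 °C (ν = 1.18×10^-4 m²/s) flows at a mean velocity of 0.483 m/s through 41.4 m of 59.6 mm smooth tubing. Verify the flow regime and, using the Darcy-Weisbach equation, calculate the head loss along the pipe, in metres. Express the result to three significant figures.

h_f ≈ 2.17 m

Re = VD/ν = 0.483·0.05960/1.18×10^-4 = 244 → laminar (Re < 2300)
f = 64/Re = 0.2623
h_f = f(L/D)V²/(2g) = 0.2623·(41.4/0.05960)·0.483²/(2·9.81) = 2.167 m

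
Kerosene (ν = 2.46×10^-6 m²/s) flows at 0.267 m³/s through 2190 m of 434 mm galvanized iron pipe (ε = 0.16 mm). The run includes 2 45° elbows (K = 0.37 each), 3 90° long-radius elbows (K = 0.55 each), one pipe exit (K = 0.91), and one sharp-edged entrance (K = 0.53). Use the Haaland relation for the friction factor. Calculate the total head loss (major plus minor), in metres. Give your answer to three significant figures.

V = 4Q/(πD²) = 1.805 m/s; V²/2g = 0.1660 m
Re = 3.18×10^5, ε/D = 3.69×10^-4 → f = 0.01719 (Haaland)
Major: h_f = f(L/D)·V²/2g = 0.01719·5046·0.1660 = 14.40 m
Minor: ΣK = 3.83; h_m = ΣK·V²/2g = 0.6359 m
Total H_L = 14.40 + 0.6359 = 15.03 m

H_L ≈ 15.0 m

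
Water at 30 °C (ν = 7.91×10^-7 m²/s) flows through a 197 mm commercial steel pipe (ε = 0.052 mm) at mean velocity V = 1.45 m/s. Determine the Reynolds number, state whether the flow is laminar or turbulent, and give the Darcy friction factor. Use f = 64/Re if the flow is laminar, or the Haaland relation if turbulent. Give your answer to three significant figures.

Re = VD/ν = 1.450·0.197/7.91×10^-7 = 3.61×10^5
Re > 4000 → turbulent; ε/D = 2.64×10^-4
Haaland: f = 0.01627

Re ≈ 3.61×10^5; turbulent; f ≈ 0.0163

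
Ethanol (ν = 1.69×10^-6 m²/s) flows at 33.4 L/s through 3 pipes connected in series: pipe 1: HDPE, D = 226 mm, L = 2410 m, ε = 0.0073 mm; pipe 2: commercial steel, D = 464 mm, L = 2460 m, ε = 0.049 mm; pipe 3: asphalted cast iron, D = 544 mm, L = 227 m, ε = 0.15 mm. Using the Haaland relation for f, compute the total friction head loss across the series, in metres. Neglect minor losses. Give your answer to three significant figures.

Pipe 1: V = 0.8326 m/s, Re = 1.11×10^5, ε/D = 3.23×10^-5, f = 0.01757, h_1 = f(L/D)V²/2g = 6.620 m
Pipe 2: V = 0.1975 m/s, Re = 5.42×10^4, ε/D = 1.06×10^-4, f = 0.02065, h_2 = f(L/D)V²/2g = 0.2178 m
Pipe 3: V = 0.1437 m/s, Re = 4.63×10^4, ε/D = 2.76×10^-4, f = 0.02188, h_3 = f(L/D)V²/2g = 0.009608 m
Series → Q common, losses add: H = Σh = 6.848 m

H ≈ 6.85 m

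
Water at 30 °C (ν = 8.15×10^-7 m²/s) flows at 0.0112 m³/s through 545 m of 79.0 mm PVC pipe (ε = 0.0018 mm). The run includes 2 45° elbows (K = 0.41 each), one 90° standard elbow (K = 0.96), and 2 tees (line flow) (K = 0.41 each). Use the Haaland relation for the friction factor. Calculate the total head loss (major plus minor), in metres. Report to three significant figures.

H_L ≈ 28.9 m

V = 4Q/(πD²) = 2.285 m/s; V²/2g = 0.2661 m
Re = 2.21×10^5, ε/D = 2.28×10^-5 → f = 0.01535 (Haaland)
Major: h_f = f(L/D)·V²/2g = 0.01535·6899·0.2661 = 28.18 m
Minor: ΣK = 2.60; h_m = ΣK·V²/2g = 0.6919 m
Total H_L = 28.18 + 0.6919 = 28.87 m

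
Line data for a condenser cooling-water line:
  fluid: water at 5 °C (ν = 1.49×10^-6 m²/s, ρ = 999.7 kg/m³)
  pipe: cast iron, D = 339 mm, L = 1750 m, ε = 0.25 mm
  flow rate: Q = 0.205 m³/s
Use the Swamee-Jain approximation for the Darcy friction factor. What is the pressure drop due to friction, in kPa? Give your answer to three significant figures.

V = 4Q/(πD²) = 4·0.205/(π·0.339²) = 2.271 m/s
Re = VD/ν = 2.271·0.339/1.49×10^-6 = 5.17×10^5 → turbulent
ε/D = 0.25/339 = 7.37×10^-4
Swamee-Jain: f = 0.01909
h_f = f(L/D)V²/(2g) = 0.01909·(1750/0.339)·2.271²/(2·9.81) = 25.91 m
Δp = ρg·h_f = 999.7·9.81·25.91 = 254.1 kPa

Δp ≈ 254 kPa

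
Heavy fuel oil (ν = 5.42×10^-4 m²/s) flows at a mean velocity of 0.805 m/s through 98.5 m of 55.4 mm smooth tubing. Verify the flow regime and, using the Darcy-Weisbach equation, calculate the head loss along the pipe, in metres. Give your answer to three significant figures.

Re = VD/ν = 0.805·0.05540/5.42×10^-4 = 82.3 → laminar (Re < 2300)
f = 64/Re = 0.7778
h_f = f(L/D)V²/(2g) = 0.7778·(98.5/0.05540)·0.805²/(2·9.81) = 45.68 m

h_f ≈ 45.7 m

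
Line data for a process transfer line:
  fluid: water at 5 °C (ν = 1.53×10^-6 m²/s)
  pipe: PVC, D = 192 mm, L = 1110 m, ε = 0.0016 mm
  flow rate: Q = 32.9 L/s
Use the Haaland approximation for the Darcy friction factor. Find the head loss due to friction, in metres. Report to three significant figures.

h_f ≈ 6.32 m

V = 4Q/(πD²) = 4·0.0329/(π·0.192²) = 1.136 m/s
Re = VD/ν = 1.136·0.192/1.53×10^-6 = 1.43×10^5 → turbulent
ε/D = 0.0016/192 = 8.33×10^-6
Haaland: f = 0.01661
h_f = f(L/D)V²/(2g) = 0.01661·(1110/0.192)·1.136²/(2·9.81) = 6.320 m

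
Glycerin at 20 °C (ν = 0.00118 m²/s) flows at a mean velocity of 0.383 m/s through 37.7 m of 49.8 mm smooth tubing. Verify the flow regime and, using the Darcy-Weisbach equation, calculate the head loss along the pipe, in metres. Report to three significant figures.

Re = VD/ν = 0.383·0.04980/0.00118 = 16.2 → laminar (Re < 2300)
f = 64/Re = 3.959
h_f = f(L/D)V²/(2g) = 3.959·(37.7/0.04980)·0.383²/(2·9.81) = 22.41 m

h_f ≈ 22.4 m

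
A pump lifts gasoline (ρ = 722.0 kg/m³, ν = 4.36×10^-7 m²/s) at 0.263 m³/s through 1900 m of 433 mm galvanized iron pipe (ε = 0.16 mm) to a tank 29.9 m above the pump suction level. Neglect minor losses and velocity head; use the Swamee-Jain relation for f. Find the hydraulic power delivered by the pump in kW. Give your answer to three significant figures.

P_hyd ≈ 77.0 kW

V = 4Q/(πD²) = 1.786 m/s; Re = 1.77×10^6; ε/D = 3.70×10^-4; f = 0.01606
h_f = f(L/D)V²/2g = 11.46 m
Total head H = z + h_f = 29.9 + 11.46 = 41.36 m
P_hyd = ρgQH = 722.0·9.81·0.263·41.36 = 77.05 kW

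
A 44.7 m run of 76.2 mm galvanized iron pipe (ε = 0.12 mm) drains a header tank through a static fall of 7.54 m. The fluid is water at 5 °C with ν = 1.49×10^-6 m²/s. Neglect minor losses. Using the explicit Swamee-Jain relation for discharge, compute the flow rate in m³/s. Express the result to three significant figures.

Swamee-Jain (Type II): Q = -0.965·√(gD⁵h_f/L)·ln[ε/(3.7D) + √(3.17ν²L/(gD³h_f))]
√(gD⁵h_f/L) = √(9.81·0.0762⁵·7.54/44.7) = 0.002062
ε/(3.7D) = 4.26×10^-4; √(3.17ν²L/(gD³h_f)) = 9.80×10^-5
Q = -0.965·0.002062·ln(5.237×10^-4) = 0.01503 m³/s
Check: V = 3.30 m/s, Re = 1.69×10^5, f = 0.02340, h_f = 7.60 m ≈ 7.54 m ✓

Q ≈ 0.0150 m³/s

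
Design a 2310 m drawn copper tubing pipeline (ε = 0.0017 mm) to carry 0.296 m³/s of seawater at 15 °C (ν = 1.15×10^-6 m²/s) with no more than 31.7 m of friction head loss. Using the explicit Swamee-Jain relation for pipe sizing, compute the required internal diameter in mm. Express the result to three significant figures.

D ≈ 367 mm

Swamee-Jain (Type III): D = 0.66·[ε^1.25·(LQ²/(gh_f))^4.75 + ν·Q^9.4·(L/(gh_f))^5.2]^0.04
LQ²/(gh_f) = 0.6508; L/(gh_f) = 7.428
Term 1 = ε^1.25·(…)^4.75 = 7.98×10^-9; Term 2 = ν·Q^9.4·(…)^5.2 = 4.16×10^-7
D = 0.66·(7.98×10^-9 + 4.16×10^-7)^0.04 = 0.3670 m = 367 mm
Check: V = 2.80 m/s, Re = 8.93×10^5, f = 0.01194, h_f = 30.0 m ≈ 31.7 m ✓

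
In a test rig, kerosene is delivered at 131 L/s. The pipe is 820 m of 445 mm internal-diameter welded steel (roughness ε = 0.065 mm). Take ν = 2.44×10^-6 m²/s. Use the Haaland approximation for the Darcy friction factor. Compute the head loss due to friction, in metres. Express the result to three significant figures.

V = 4Q/(πD²) = 4·0.131/(π·0.445²) = 0.8423 m/s
Re = VD/ν = 0.8423·0.445/2.44×10^-6 = 1.54×10^5 → turbulent
ε/D = 0.065/445 = 1.46×10^-4
Haaland: f = 0.01719
h_f = f(L/D)V²/(2g) = 0.01719·(820/0.445)·0.8423²/(2·9.81) = 1.145 m

h_f ≈ 1.15 m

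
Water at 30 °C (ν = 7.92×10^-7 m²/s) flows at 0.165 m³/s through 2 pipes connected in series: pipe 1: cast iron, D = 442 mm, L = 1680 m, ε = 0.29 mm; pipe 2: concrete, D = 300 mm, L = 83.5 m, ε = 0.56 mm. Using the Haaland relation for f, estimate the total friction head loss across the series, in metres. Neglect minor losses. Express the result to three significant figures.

H ≈ 5.92 m

Pipe 1: V = 1.075 m/s, Re = 6.00×10^5, ε/D = 6.56×10^-4, f = 0.01839, h_1 = f(L/D)V²/2g = 4.120 m
Pipe 2: V = 2.334 m/s, Re = 8.84×10^5, ε/D = 0.00187, f = 0.02324, h_2 = f(L/D)V²/2g = 1.796 m
Series → Q common, losses add: H = Σh = 5.916 m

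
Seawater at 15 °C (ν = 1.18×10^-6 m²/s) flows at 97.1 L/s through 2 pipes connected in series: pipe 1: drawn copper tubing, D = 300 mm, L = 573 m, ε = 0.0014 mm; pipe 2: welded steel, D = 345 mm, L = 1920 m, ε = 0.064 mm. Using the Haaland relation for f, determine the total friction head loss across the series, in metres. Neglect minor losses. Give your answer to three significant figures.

H ≈ 7.44 m

Pipe 1: V = 1.374 m/s, Re = 3.49×10^5, ε/D = 4.67×10^-6, f = 0.01398, h_1 = f(L/D)V²/2g = 2.569 m
Pipe 2: V = 1.039 m/s, Re = 3.04×10^5, ε/D = 1.86×10^-4, f = 0.01593, h_2 = f(L/D)V²/2g = 4.874 m
Series → Q common, losses add: H = Σh = 7.442 m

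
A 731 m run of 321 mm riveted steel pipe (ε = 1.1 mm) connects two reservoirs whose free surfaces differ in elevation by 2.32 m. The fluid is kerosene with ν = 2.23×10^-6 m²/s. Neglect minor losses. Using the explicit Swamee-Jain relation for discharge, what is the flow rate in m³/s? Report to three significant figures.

Q ≈ 0.0682 m³/s

Swamee-Jain (Type II): Q = -0.965·√(gD⁵h_f/L)·ln[ε/(3.7D) + √(3.17ν²L/(gD³h_f))]
√(gD⁵h_f/L) = √(9.81·0.321⁵·2.32/731) = 0.01030
ε/(3.7D) = 9.26×10^-4; √(3.17ν²L/(gD³h_f)) = 1.24×10^-4
Q = -0.965·0.01030·ln(0.001050) = 0.06818 m³/s
Check: V = 0.843 m/s, Re = 1.21×10^5, f = 0.02840, h_f = 2.34 m ≈ 2.32 m ✓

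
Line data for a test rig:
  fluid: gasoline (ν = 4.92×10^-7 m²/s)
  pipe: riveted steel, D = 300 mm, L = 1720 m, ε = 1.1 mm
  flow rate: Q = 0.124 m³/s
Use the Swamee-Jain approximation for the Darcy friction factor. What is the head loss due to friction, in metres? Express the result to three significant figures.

V = 4Q/(πD²) = 4·0.124/(π·0.300²) = 1.754 m/s
Re = VD/ν = 1.754·0.300/4.92×10^-7 = 1.07×10^6 → turbulent
ε/D = 1.1/300 = 0.00367
Swamee-Jain: f = 0.02788
h_f = f(L/D)V²/(2g) = 0.02788·(1720/0.300)·1.754²/(2·9.81) = 25.07 m

h_f ≈ 25.1 m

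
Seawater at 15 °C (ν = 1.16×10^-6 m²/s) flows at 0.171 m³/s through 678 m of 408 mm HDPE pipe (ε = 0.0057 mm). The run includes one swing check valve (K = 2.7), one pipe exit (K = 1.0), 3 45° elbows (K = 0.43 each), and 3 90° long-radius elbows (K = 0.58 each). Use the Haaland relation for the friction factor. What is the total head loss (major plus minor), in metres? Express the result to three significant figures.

H_L ≈ 2.53 m

V = 4Q/(πD²) = 1.308 m/s; V²/2g = 0.08719 m
Re = 4.60×10^5, ε/D = 1.40×10^-5 → f = 0.01341 (Haaland)
Major: h_f = f(L/D)·V²/2g = 0.01341·1662·0.08719 = 1.943 m
Minor: ΣK = 6.73; h_m = ΣK·V²/2g = 0.5868 m
Total H_L = 1.943 + 0.5868 = 2.530 m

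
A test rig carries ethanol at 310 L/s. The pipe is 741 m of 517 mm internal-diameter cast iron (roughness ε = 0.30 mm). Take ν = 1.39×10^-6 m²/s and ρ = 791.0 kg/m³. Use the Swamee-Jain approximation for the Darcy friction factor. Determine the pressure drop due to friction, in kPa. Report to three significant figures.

V = 4Q/(πD²) = 4·0.310/(π·0.517²) = 1.477 m/s
Re = VD/ν = 1.477·0.517/1.39×10^-6 = 5.49×10^5 → turbulent
ε/D = 0.30/517 = 5.80×10^-4
Swamee-Jain: f = 0.01819
h_f = f(L/D)V²/(2g) = 0.01819·(741/0.517)·1.477²/(2·9.81) = 2.897 m
Δp = ρg·h_f = 791.0·9.81·2.897 = 22.48 kPa

Δp ≈ 22.5 kPa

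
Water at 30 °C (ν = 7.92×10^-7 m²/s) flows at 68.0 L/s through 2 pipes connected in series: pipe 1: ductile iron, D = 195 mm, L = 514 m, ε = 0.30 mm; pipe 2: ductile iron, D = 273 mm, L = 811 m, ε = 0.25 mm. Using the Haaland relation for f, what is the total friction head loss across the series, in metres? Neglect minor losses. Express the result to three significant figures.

Pipe 1: V = 2.277 m/s, Re = 5.61×10^5, ε/D = 0.00154, f = 0.02226, h_1 = f(L/D)V²/2g = 15.50 m
Pipe 2: V = 1.162 m/s, Re = 4.00×10^5, ε/D = 9.16×10^-4, f = 0.01995, h_2 = f(L/D)V²/2g = 4.076 m
Series → Q common, losses add: H = Σh = 19.58 m

H ≈ 19.6 m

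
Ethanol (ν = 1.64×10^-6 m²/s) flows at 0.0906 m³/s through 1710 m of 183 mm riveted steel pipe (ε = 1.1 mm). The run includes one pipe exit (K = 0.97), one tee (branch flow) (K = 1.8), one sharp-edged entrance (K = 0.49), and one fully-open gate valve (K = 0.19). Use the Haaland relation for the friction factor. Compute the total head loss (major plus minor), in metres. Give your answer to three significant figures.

V = 4Q/(πD²) = 3.445 m/s; V²/2g = 0.6047 m
Re = 3.84×10^5, ε/D = 0.00601 → f = 0.03240 (Haaland)
Major: h_f = f(L/D)·V²/2g = 0.03240·9344·0.6047 = 183.1 m
Minor: ΣK = 3.45; h_m = ΣK·V²/2g = 2.086 m
Total H_L = 183.1 + 2.086 = 185.2 m

H_L ≈ 185 m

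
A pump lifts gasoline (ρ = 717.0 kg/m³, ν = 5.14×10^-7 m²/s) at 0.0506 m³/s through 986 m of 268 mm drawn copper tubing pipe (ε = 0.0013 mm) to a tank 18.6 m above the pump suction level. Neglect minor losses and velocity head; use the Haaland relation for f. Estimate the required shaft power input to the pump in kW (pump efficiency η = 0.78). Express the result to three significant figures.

P_shaft ≈ 9.40 kW

V = 4Q/(πD²) = 0.8970 m/s; Re = 4.68×10^5; ε/D = 4.85×10^-6; f = 0.01327
h_f = f(L/D)V²/2g = 2.002 m
Total head H = z + h_f = 18.6 + 2.002 = 20.60 m
P_hyd = ρgQH = 717.0·9.81·0.0506·20.60 = 7.333 kW
P_shaft = P_hyd/η = 7.333/0.78 = 9.401 kW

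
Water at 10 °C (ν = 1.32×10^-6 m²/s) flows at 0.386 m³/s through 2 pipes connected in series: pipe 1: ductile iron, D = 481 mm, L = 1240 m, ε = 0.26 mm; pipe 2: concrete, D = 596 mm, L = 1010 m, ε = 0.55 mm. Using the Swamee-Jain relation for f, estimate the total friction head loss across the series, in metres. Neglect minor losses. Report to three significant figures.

Pipe 1: V = 2.124 m/s, Re = 7.74×10^5, ε/D = 5.41×10^-4, f = 0.01771, h_1 = f(L/D)V²/2g = 10.50 m
Pipe 2: V = 1.384 m/s, Re = 6.25×10^5, ε/D = 9.23×10^-4, f = 0.01988, h_2 = f(L/D)V²/2g = 3.287 m
Series → Q common, losses add: H = Σh = 13.79 m

H ≈ 13.8 m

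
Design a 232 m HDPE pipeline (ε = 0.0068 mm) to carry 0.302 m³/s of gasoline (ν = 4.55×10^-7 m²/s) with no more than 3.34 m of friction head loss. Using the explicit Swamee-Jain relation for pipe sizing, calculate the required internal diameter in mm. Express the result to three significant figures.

Swamee-Jain (Type III): D = 0.66·[ε^1.25·(LQ²/(gh_f))^4.75 + ν·Q^9.4·(L/(gh_f))^5.2]^0.04
LQ²/(gh_f) = 0.6458; L/(gh_f) = 7.081
Term 1 = ε^1.25·(…)^4.75 = 4.35×10^-8; Term 2 = ν·Q^9.4·(…)^5.2 = 1.55×10^-7
D = 0.66·(4.35×10^-8 + 1.55×10^-7)^0.04 = 0.3560 m = 356 mm
Check: V = 3.03 m/s, Re = 2.37×10^6, f = 0.01083, h_f = 3.31 m ≈ 3.34 m ✓

D ≈ 356 mm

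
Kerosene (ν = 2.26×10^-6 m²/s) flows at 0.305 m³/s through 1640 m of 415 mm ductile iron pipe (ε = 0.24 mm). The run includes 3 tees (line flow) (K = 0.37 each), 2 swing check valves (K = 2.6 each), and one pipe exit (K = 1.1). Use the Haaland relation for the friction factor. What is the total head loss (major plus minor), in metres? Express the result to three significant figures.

V = 4Q/(πD²) = 2.255 m/s; V²/2g = 0.2591 m
Re = 4.14×10^5, ε/D = 5.78×10^-4 → f = 0.01820 (Haaland)
Major: h_f = f(L/D)·V²/2g = 0.01820·3952·0.2591 = 18.64 m
Minor: ΣK = 7.41; h_m = ΣK·V²/2g = 1.920 m
Total H_L = 18.64 + 1.920 = 20.56 m

H_L ≈ 20.6 m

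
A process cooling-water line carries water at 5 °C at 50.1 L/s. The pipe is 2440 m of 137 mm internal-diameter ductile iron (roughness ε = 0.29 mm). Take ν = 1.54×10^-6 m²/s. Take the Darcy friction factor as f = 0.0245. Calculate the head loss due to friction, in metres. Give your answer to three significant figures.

V = 4Q/(πD²) = 4·0.0501/(π·0.137²) = 3.399 m/s
h_f = f(L/D)V²/(2g) = 0.02450·(2440/0.137)·3.399²/(2·9.81) = 256.9 m

h_f ≈ 257 m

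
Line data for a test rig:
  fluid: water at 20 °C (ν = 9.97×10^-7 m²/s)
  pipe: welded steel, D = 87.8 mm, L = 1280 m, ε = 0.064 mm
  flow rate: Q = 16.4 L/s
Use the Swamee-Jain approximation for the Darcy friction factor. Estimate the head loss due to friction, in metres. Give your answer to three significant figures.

V = 4Q/(πD²) = 4·0.0164/(π·0.0878²) = 2.709 m/s
Re = VD/ν = 2.709·0.0878/9.97×10^-7 = 2.39×10^5 → turbulent
ε/D = 0.064/87.8 = 7.29×10^-4
Swamee-Jain: f = 0.01981
h_f = f(L/D)V²/(2g) = 0.01981·(1280/0.0878)·2.709²/(2·9.81) = 108.0 m

h_f ≈ 108 m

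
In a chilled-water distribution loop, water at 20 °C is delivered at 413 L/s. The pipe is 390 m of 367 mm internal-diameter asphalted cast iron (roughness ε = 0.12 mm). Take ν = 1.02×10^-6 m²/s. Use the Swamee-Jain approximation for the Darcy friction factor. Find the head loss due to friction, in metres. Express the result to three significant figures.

V = 4Q/(πD²) = 4·0.413/(π·0.367²) = 3.904 m/s
Re = VD/ν = 3.904·0.367/1.02×10^-6 = 1.40×10^6 → turbulent
ε/D = 0.12/367 = 3.27×10^-4
Swamee-Jain: f = 0.01580
h_f = f(L/D)V²/(2g) = 0.01580·(390/0.367)·3.904²/(2·9.81) = 13.04 m

h_f ≈ 13.0 m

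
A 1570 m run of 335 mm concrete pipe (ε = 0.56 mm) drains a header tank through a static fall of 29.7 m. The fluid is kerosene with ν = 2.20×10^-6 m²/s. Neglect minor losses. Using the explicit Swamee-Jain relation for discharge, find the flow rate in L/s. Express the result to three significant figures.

Swamee-Jain (Type II): Q = -0.965·√(gD⁵h_f/L)·ln[ε/(3.7D) + √(3.17ν²L/(gD³h_f))]
√(gD⁵h_f/L) = √(9.81·0.335⁵·29.7/1570) = 0.02798
ε/(3.7D) = 4.52×10^-4; √(3.17ν²L/(gD³h_f)) = 4.69×10^-5
Q = -0.965·0.02798·ln(4.987×10^-4) = 0.2053 m³/s
Check: V = 2.33 m/s, Re = 3.55×10^5, f = 0.02306, h_f = 29.9 m ≈ 29.7 m ✓

Q ≈ 205 L/s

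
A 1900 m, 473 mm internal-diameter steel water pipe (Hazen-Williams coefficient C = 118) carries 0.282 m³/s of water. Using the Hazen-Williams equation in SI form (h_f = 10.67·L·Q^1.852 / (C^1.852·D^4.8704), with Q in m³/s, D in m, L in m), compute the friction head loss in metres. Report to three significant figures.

h_f ≈ 10.8 m

h_f = 10.67·1900·0.282^1.852 / (118^1.852·0.473^4.8704) = 10.84 m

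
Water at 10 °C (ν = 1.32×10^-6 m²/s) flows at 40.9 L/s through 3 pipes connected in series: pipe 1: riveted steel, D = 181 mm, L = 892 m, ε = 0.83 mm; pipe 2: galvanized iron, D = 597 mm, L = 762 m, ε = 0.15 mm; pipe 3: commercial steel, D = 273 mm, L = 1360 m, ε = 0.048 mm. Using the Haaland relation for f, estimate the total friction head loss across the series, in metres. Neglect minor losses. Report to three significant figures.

H ≈ 21.3 m

Pipe 1: V = 1.590 m/s, Re = 2.18×10^5, ε/D = 0.00459, f = 0.03007, h_1 = f(L/D)V²/2g = 19.08 m
Pipe 2: V = 0.1461 m/s, Re = 6.61×10^4, ε/D = 2.51×10^-4, f = 0.02037, h_2 = f(L/D)V²/2g = 0.02829 m
Pipe 3: V = 0.6987 m/s, Re = 1.45×10^5, ε/D = 1.76×10^-4, f = 0.01753, h_3 = f(L/D)V²/2g = 2.173 m
Series → Q common, losses add: H = Σh = 21.28 m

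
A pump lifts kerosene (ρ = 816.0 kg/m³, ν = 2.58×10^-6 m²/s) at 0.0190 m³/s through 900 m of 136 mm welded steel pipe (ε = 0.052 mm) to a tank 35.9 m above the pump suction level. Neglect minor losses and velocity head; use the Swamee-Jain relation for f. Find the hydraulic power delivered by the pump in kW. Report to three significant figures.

V = 4Q/(πD²) = 1.308 m/s; Re = 6.89×10^4; ε/D = 3.82×10^-4; f = 0.02104
h_f = f(L/D)V²/2g = 12.14 m
Total head H = z + h_f = 35.9 + 12.14 = 48.04 m
P_hyd = ρgQH = 816.0·9.81·0.0190·48.04 = 7.306 kW

P_hyd ≈ 7.31 kW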